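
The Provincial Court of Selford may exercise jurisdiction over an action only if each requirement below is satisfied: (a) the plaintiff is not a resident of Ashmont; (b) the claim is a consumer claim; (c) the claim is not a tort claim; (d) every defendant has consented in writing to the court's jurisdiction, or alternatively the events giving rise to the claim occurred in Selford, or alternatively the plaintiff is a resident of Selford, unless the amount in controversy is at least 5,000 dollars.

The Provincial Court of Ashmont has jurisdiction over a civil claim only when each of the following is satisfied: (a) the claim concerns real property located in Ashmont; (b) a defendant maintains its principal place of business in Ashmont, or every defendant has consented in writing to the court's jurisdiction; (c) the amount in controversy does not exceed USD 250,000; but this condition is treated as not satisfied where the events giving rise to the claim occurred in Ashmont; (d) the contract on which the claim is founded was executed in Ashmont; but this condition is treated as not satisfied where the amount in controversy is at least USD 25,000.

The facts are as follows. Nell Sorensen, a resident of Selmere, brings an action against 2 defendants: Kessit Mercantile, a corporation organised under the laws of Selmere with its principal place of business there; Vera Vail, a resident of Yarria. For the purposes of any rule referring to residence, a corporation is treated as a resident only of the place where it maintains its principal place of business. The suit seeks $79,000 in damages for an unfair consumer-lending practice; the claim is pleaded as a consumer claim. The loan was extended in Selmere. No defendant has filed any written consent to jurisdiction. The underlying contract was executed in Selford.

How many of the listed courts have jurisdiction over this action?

The Provincial Court of Selford:
  (a) The plaintiff resides in Selmere, which is not Ashmont. Met.
  (b) The claim is a consumer claim. Satisfied.
  (c) The claim is a consumer claim, not a tort claim. Condition met.
  (d) No such written consent has been filed; the operative events occurred in Selmere, not Selford; the plaintiff resides in Selmere, not Selford — no alternative holds. The proviso rescues it, though: the amount in controversy is 79,000 dollars, which meets the USD 5,000 floor. Satisfied.
  → Every requirement is satisfied — jurisdiction.
The Provincial Court of Ashmont:
  (a) The claim does not concern real property. Condition not met.
  (b) The corporate defendant(s) have their principal place of business in Selmere, not Ashmont; no such written consent has been filed — no alternative holds. Condition not met.
  (c) The amount in controversy is 79,000 dollars, within the USD 250,000 ceiling. The carve-out does not apply: the operative events occurred in Selmere, not Ashmont. Satisfied.
  (d) The contract was executed in Selford, not Ashmont. Not satisfied.
  → Not every requirement is met — no jurisdiction.
Courts with jurisdiction: the Provincial Court of Selford — 1 in total.

1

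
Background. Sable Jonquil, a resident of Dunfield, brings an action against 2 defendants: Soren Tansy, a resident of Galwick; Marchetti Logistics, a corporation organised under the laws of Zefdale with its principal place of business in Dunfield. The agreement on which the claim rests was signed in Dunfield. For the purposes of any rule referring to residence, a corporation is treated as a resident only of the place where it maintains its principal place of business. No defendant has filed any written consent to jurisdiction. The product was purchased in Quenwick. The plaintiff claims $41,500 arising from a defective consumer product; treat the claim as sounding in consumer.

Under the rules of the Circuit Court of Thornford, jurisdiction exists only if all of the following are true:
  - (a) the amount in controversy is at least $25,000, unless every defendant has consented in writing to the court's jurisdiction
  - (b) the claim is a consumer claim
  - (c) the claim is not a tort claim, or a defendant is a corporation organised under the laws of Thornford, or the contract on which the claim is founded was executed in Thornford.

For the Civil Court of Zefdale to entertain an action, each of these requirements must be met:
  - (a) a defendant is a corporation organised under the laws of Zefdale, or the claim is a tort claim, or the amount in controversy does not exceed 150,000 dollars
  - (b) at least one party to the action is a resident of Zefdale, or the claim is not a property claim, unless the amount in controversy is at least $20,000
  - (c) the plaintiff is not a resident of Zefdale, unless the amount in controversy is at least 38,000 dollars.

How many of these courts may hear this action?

2

The Circuit Court of Thornford:
  (a) The amount in controversy is 41,500 dollars, which meets the $25,000 floor. Satisfied.
  (b) The claim is a consumer claim. Satisfied.
  (c) The claim is a consumer claim, not a tort claim, so one alternative holds. Satisfied.
  → Every requirement is satisfied — jurisdiction.
The Civil Court of Zefdale:
  (a) Marchetti Logistics is organised under the laws of Zefdale, which satisfies one of the alternatives. Satisfied.
  (b) The claim is a consumer claim, not a property claim, so one alternative holds. Condition met.
  (c) The plaintiff resides in Dunfield, which is not Zefdale. Condition met.
  → Jurisdiction lies.
Courts with jurisdiction: the Circuit Court of Thornford, the Civil Court of Zefdale — 2 in total.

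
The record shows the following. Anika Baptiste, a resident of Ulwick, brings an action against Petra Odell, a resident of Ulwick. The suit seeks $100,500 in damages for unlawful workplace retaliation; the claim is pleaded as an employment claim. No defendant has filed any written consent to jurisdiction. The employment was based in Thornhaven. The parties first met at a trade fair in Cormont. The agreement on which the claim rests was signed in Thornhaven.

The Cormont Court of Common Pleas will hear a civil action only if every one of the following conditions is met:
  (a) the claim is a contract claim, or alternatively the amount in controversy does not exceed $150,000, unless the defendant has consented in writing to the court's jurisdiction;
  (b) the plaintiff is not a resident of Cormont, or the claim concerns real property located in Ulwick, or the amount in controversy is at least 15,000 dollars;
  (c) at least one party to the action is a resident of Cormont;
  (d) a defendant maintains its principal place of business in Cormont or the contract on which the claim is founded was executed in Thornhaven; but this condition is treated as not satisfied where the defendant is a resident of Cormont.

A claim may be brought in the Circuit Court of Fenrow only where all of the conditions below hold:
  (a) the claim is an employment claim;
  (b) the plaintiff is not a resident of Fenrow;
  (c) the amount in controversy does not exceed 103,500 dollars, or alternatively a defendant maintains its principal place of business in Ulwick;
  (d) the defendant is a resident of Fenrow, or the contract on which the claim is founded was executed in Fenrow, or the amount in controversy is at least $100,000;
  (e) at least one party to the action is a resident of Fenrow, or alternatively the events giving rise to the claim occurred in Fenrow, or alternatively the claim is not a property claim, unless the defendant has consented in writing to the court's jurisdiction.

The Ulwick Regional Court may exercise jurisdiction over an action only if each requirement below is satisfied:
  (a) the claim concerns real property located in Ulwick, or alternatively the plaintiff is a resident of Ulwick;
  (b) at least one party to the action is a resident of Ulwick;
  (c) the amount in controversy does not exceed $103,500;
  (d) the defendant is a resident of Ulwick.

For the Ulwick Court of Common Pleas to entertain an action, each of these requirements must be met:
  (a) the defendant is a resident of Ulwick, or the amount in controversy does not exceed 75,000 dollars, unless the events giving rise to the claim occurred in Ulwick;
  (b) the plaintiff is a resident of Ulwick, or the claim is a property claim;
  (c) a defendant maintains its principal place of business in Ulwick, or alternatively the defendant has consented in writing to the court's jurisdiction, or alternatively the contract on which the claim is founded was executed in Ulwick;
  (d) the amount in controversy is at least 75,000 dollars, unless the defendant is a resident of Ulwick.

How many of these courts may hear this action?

The Cormont Court of Common Pleas:
  (a) The amount in controversy is $100,500, within the $150,000 ceiling, so one alternative holds. Condition met.
  (b) The plaintiff resides in Ulwick, which is not Cormont, so one alternative holds. Satisfied.
  (c) No party resides in Cormont. Condition not met.
  (d) The contract was executed in Thornhaven, so one alternative holds. The exception is not triggered, since the defendant resides in Ulwick, not Cormont. Condition met.
  → No jurisdiction.
The Circuit Court of Fenrow:
  (a) The claim is an employment claim. Met.
  (b) The plaintiff resides in Ulwick, which is not Fenrow. Condition met.
  (c) The amount in controversy is $100,500, within the $103,500 ceiling, so one alternative holds. Met.
  (d) The amount in controversy is USD 100,500, which meets the $100,000 floor, so one alternative holds. Condition met.
  (e) The claim is an employment claim, not a property claim, so this disjunct is met. Condition met.
  → Every requirement is satisfied — jurisdiction.
The Ulwick Regional Court:
  (a) The plaintiff resides in Ulwick, which satisfies one of the alternatives. Met.
  (b) Anika Baptiste resides in Ulwick. Met.
  (c) The amount in controversy is 100,500 dollars, within the $103,500 ceiling. Met.
  (d) The defendant resides in Ulwick. Condition met.
  → Every requirement is satisfied — jurisdiction.
The Ulwick Court of Common Pleas:
  (a) The defendant resides in Ulwick, so one alternative holds. Condition met.
  (b) The plaintiff resides in Ulwick — that alternative is enough. Satisfied.
  (c) No defendant is a corporation; no such written consent has been filed; the contract was executed in Thornhaven, not Ulwick — every alternative fails. Not satisfied.
  (d) The amount in controversy is USD 100,500, which meets the $75,000 floor. Condition met.
  → No jurisdiction.
Courts with jurisdiction: the Circuit Court of Fenrow, the Ulwick Regional Court — 2 in total.

2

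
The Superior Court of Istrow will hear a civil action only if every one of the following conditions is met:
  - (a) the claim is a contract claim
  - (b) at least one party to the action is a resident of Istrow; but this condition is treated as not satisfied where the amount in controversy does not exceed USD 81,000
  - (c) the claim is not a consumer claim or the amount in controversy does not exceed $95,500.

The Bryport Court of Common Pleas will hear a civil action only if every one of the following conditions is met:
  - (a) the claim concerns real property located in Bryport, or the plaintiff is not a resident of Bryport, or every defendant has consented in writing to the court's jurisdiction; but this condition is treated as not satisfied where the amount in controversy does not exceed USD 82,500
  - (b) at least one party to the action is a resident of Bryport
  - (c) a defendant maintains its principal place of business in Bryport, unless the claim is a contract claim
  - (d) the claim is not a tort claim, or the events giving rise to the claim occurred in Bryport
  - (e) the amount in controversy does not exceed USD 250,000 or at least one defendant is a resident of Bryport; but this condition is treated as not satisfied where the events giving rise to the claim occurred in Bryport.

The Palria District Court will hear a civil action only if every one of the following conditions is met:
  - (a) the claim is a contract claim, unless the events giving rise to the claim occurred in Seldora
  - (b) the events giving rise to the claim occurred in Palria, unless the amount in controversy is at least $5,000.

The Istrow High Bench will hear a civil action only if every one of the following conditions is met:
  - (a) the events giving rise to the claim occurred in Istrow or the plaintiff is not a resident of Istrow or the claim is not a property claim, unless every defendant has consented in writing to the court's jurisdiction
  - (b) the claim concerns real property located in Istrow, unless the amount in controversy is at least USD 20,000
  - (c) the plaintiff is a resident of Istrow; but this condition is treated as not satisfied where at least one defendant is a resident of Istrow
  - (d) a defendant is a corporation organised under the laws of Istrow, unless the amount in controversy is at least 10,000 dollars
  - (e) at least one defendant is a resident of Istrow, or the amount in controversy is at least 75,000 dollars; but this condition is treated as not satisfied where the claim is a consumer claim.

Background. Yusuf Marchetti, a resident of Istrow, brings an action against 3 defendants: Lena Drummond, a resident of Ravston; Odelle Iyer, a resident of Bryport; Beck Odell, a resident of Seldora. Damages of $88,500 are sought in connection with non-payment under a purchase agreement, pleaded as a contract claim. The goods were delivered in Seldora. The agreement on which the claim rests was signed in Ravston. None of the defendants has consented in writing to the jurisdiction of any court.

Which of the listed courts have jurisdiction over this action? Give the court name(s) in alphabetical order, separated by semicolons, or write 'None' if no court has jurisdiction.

the Bryport Court of Common Pleas; the Istrow High Bench; the Palria District Court; the Superior Court of Istrow

The Superior Court of Istrow:
  (a) The claim is a contract claim. Condition met.
  (b) Yusuf Marchetti resides in Istrow. The exception is not triggered, since the amount in controversy is 88,500 dollars, above the USD 81,000 ceiling. Met.
  (c) The claim is a contract claim, not a consumer claim, so one alternative holds. Satisfied.
  → The court has jurisdiction.
The Bryport Court of Common Pleas:
  (a) The plaintiff resides in Istrow, which is not Bryport — that alternative is enough. The carve-out does not apply: the amount in controversy is 88,500 dollars, above the 82,500 dollars ceiling. Met.
  (b) Odelle Iyer resides in Bryport. Met.
  (c) No defendant is a corporation. However, the claim is a contract claim, so the 'unless' proviso supplies this condition. Met.
  (d) The claim is a contract claim, not a tort claim, so one alternative holds. Satisfied.
  (e) The amount in controversy is $88,500, within the USD 250,000 ceiling — that alternative is enough. The exception is not triggered, since the operative events occurred in Seldora, not Bryport. Condition met.
  → All conditions met; jurisdiction exists.
The Palria District Court:
  (a) The claim is a contract claim. Satisfied.
  (b) The operative events occurred in Seldora, not Palria. But the amount in controversy is USD 88,500, which meets the $5,000 floor, and the 'unless' clause therefore excuses the requirement. Condition met.
  → All conditions met; jurisdiction exists.
The Istrow High Bench:
  (a) The claim is a contract claim, not a property claim, so one alternative holds. Condition met.
  (b) The claim does not concern real property. However, the amount in controversy is 88,500 dollars, which meets the USD 20,000 floor, so the 'unless' proviso supplies this condition. Satisfied.
  (c) The plaintiff resides in Istrow. And the carve-out is inapplicable — no defendant resides in Istrow (they reside in Ravston, Bryport, Seldora). Met.
  (d) No defendant is a corporation. But the amount in controversy is 88,500 dollars, which meets the USD 10,000 floor, and the 'unless' clause therefore excuses the requirement. Satisfied.
  (e) The amount in controversy is 88,500 dollars, which meets the $75,000 floor, so this disjunct is met. And the carve-out is inapplicable — the claim is a contract claim, not a consumer claim. Condition met.
  → Every requirement is satisfied — jurisdiction.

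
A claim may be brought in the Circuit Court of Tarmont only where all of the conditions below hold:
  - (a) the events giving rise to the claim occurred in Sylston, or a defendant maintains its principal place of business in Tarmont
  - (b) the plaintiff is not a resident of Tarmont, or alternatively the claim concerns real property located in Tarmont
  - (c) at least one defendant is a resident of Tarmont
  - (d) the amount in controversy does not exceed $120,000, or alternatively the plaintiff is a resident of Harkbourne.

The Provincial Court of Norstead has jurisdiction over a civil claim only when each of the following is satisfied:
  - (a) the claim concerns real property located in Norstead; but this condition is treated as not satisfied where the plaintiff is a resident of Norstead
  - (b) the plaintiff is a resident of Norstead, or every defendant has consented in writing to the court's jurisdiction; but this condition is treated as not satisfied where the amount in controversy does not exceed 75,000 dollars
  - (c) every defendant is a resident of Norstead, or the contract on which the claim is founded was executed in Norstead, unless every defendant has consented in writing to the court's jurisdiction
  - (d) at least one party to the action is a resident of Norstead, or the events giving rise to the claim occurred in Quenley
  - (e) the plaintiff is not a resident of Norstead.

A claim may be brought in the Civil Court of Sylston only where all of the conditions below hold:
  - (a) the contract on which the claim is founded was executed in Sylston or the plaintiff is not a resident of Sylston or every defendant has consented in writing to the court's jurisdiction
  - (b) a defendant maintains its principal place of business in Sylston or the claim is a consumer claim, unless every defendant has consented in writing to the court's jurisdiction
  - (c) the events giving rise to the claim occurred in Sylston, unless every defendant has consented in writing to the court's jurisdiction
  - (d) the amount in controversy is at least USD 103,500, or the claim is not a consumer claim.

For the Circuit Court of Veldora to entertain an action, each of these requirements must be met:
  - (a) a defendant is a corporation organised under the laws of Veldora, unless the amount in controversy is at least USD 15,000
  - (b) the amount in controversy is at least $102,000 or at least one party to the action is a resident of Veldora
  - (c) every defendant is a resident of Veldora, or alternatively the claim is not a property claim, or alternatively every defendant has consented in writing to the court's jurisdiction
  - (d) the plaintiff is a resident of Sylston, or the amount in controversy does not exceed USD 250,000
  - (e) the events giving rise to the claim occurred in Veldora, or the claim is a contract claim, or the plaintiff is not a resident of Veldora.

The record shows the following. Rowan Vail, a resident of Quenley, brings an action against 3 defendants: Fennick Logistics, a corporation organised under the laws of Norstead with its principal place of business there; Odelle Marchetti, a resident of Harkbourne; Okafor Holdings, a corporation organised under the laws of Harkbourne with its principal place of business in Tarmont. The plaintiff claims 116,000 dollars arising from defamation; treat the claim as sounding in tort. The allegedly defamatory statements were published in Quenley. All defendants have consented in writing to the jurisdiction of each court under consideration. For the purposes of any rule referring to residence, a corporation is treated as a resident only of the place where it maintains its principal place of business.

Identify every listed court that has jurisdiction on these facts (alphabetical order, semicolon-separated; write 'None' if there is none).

The Circuit Court of Tarmont:
  (a) Okafor Holdings has its principal place of business in Tarmont, so this disjunct is met. Satisfied.
  (b) The plaintiff resides in Quenley, which is not Tarmont, so this disjunct is met. Satisfied.
  (c) Okafor Holdings resides in Tarmont. Condition met.
  (d) The amount in controversy is $116,000, within the 120,000 dollars ceiling, so this disjunct is met. Met.
  → Every requirement is satisfied — jurisdiction.
The Provincial Court of Norstead:
  (a) The claim does not concern real property. Condition not met.
  (b) Every defendant has filed written consent — that alternative is enough. The carve-out does not apply: the amount in controversy is $116,000, above the $75,000 ceiling. Met.
  (c) The defendants reside as follows — Fennick Logistics in Norstead, Odelle Marchetti in Harkbourne, Okafor Holdings in Tarmont — not all in Norstead; no contract (and hence no place of execution) is alleged — no alternative holds. The proviso rescues it, though: every defendant has filed written consent. Satisfied.
  (d) Fennick Logistics resides in Norstead — that alternative is enough. Met.
  (e) The plaintiff resides in Quenley, which is not Norstead. Satisfied.
  → The court lacks jurisdiction.
The Civil Court of Sylston:
  (a) The plaintiff resides in Quenley, which is not Sylston, which satisfies one of the alternatives. Condition met.
  (b) The corporate defendant(s) have their principal place of business in Norstead, Tarmont, not Sylston; the claim is a tort claim, not a consumer claim — no alternative holds. The proviso rescues it, though: every defendant has filed written consent. Condition met.
  (c) The operative events occurred in Quenley, not Sylston. However, every defendant has filed written consent, so the 'unless' proviso supplies this condition. Satisfied.
  (d) The amount in controversy is $116,000, which meets the $103,500 floor — that alternative is enough. Satisfied.
  → Every requirement is satisfied — jurisdiction.
The Circuit Court of Veldora:
  (a) The corporate defendant(s) are organised in Harkbourne, Norstead, not Veldora. But the amount in controversy is USD 116,000, which meets the 15,000 dollars floor, and the 'unless' clause therefore excuses the requirement. Met.
  (b) The amount in controversy is $116,000, which meets the $102,000 floor — that alternative is enough. Satisfied.
  (c) The claim is a tort claim, not a property claim, so one alternative holds. Condition met.
  (d) The amount in controversy is USD 116,000, within the $250,000 ceiling, so one alternative holds. Met.
  (e) The plaintiff resides in Quenley, which is not Veldora, so one alternative holds. Satisfied.
  → The court has jurisdiction.

the Circuit Court of Tarmont; the Circuit Court of Veldora; the Civil Court of Sylston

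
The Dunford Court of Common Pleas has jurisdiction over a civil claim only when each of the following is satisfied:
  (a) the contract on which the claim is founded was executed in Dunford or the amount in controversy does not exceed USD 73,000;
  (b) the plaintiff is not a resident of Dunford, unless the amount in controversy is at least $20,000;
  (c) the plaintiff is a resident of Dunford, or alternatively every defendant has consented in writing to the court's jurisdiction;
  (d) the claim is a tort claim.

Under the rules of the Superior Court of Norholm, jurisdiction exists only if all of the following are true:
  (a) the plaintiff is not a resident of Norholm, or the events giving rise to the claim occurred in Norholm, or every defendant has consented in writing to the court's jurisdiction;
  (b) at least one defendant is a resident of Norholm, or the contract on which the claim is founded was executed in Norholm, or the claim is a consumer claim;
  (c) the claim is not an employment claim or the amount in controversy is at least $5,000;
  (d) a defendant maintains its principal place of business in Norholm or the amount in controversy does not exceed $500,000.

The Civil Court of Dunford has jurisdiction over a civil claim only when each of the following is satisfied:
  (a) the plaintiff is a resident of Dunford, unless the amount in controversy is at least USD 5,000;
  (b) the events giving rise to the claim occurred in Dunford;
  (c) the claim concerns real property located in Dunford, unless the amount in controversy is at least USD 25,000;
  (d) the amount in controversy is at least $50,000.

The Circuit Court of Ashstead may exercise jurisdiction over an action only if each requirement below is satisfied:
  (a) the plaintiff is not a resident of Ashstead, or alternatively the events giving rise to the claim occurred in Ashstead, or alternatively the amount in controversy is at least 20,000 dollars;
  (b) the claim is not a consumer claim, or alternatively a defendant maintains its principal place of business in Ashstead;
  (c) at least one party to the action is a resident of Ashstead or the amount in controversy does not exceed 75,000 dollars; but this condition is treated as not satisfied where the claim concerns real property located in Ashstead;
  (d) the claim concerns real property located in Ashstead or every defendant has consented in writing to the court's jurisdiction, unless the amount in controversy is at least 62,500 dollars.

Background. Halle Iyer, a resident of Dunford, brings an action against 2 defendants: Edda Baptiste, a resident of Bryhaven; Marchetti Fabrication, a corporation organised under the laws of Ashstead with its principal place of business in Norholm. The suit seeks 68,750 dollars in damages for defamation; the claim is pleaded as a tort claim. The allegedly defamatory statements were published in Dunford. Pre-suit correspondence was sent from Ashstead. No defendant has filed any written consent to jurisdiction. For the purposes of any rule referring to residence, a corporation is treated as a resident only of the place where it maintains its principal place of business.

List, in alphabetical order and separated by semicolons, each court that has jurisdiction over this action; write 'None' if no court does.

the Circuit Court of Ashstead; the Civil Court of Dunford; the Dunford Court of Common Pleas; the Superior Court of Norholm

The Dunford Court of Common Pleas:
  (a) The amount in controversy is $68,750, within the $73,000 ceiling, which satisfies one of the alternatives. Condition met.
  (b) The plaintiff resides in Dunford. But the amount in controversy is 68,750 dollars, which meets the 20,000 dollars floor, and the 'unless' clause therefore excuses the requirement. Condition met.
  (c) The plaintiff resides in Dunford, so one alternative holds. Condition met.
  (d) The claim is a tort claim. Satisfied.
  → All conditions met; jurisdiction exists.
The Superior Court of Norholm:
  (a) The plaintiff resides in Dunford, which is not Norholm, which satisfies one of the alternatives. Met.
  (b) Marchetti Fabrication resides in Norholm, so this disjunct is met. Satisfied.
  (c) The claim is a tort claim, not an employment claim, so this disjunct is met. Satisfied.
  (d) Marchetti Fabrication has its principal place of business in Norholm — that alternative is enough. Satisfied.
  → The court has jurisdiction.
The Civil Court of Dunford:
  (a) The plaintiff resides in Dunford. Condition met.
  (b) The operative events occurred in Dunford. Satisfied.
  (c) The claim does not concern real property. However, the amount in controversy is 68,750 dollars, which meets the 25,000 dollars floor, so the 'unless' proviso supplies this condition. Met.
  (d) The amount in controversy is $68,750, which meets the $50,000 floor. Satisfied.
  → All conditions met; jurisdiction exists.
The Circuit Court of Ashstead:
  (a) The plaintiff resides in Dunford, which is not Ashstead, which satisfies one of the alternatives. Met.
  (b) The claim is a tort claim, not a consumer claim, so this disjunct is met. Satisfied.
  (c) The amount in controversy is $68,750, within the 75,000 dollars ceiling, which satisfies one of the alternatives. And the carve-out is inapplicable — the claim does not concern real property. Satisfied.
  (d) The claim does not concern real property; no such written consent has been filed — no alternative holds. But the amount in controversy is $68,750, which meets the USD 62,500 floor, and the 'unless' clause therefore excuses the requirement. Met.
  → The court has jurisdiction.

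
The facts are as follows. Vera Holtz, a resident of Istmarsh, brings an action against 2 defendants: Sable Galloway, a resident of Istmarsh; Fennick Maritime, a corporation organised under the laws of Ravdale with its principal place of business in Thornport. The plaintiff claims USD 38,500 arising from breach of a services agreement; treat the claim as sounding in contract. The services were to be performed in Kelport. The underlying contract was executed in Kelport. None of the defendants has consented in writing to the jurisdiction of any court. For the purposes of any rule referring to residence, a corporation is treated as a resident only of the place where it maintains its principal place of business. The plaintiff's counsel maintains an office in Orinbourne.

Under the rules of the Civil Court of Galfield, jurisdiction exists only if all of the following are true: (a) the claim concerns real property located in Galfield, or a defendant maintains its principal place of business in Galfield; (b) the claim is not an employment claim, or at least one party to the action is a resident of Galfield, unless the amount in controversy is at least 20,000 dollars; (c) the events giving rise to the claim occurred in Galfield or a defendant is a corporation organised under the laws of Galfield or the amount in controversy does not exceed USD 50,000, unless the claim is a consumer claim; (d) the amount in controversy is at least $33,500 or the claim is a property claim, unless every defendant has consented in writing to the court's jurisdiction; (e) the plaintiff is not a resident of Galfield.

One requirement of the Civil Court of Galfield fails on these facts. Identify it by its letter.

The Civil Court of Galfield:
  (a) The claim does not concern real property; the corporate defendant(s) have their principal place of business in Thornport, not Galfield — every alternative fails. Not met.
  (b) The claim is a contract claim, not an employment claim, which satisfies one of the alternatives. Met.
  (c) The amount in controversy is $38,500, within the 50,000 dollars ceiling, so this disjunct is met. Met.
  (d) The amount in controversy is $38,500, which meets the $33,500 floor, so one alternative holds. Met.
  (e) The plaintiff resides in Istmarsh, which is not Galfield. Condition met.
Only condition (a) fails.

(a)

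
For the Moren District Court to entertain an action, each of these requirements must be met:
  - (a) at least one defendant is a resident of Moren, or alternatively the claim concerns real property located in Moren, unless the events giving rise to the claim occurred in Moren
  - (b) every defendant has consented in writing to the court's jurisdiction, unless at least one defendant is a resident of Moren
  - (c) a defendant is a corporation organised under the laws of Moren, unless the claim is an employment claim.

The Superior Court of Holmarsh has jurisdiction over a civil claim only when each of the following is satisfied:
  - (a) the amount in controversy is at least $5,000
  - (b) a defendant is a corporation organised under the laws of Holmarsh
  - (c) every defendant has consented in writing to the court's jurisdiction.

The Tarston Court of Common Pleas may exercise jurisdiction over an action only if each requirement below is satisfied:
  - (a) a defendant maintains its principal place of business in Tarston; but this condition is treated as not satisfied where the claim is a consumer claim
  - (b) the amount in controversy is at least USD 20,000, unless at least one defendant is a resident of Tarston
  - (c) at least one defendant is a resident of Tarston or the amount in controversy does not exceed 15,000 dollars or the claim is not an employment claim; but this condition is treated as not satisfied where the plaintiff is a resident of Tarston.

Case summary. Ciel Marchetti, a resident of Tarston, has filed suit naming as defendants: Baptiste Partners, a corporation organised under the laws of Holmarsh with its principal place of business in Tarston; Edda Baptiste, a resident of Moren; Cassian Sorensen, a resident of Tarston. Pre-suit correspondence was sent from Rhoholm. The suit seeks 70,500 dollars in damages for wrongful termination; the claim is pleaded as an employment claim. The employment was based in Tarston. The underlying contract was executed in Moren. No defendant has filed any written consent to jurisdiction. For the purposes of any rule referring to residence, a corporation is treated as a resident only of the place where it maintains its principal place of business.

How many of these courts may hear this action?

1

The Moren District Court:
  (a) Edda Baptiste resides in Moren — that alternative is enough. Condition met.
  (b) No such written consent has been filed. However, Edda Baptiste resides in Moren, so the 'unless' proviso supplies this condition. Satisfied.
  (c) The corporate defendant(s) are organised in Holmarsh, not Moren. But the claim is an employment claim, and the 'unless' clause therefore excuses the requirement. Satisfied.
  → All conditions met; jurisdiction exists.
The Superior Court of Holmarsh:
  (a) The amount in controversy is 70,500 dollars, which meets the $5,000 floor. Met.
  (b) Baptiste Partners is organised under the laws of Holmarsh. Met.
  (c) No such written consent has been filed. Condition not met.
  → Not every requirement is met — no jurisdiction.
The Tarston Court of Common Pleas:
  (a) Baptiste Partners has its principal place of business in Tarston. The carve-out does not apply: the claim is an employment claim, not a consumer claim. Satisfied.
  (b) The amount in controversy is $70,500, which meets the USD 20,000 floor. Met.
  (c) Baptiste Partners resides in Tarston, which satisfies one of the alternatives. But the carve-out bites: the plaintiff resides in Tarston. Not met.
  → Not every requirement is met — no jurisdiction.
Courts with jurisdiction: the Moren District Court — 1 in total.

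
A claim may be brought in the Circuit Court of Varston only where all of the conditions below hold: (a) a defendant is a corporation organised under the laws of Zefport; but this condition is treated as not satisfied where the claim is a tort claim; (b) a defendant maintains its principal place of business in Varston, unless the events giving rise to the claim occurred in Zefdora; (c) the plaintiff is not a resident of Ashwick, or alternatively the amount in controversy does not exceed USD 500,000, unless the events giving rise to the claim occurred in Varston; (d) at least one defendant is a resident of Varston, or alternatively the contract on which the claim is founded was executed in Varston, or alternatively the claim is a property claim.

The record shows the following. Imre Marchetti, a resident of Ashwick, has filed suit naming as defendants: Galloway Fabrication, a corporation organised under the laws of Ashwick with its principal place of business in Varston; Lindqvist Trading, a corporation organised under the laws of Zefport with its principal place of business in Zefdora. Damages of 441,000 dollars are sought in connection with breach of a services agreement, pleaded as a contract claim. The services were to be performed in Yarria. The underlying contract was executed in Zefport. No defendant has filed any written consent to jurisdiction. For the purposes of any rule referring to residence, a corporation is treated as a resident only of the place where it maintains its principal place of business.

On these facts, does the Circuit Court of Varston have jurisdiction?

Yes

The Circuit Court of Varston:
  (a) Lindqvist Trading is organised under the laws of Zefport. And the carve-out is inapplicable — the claim is a contract claim, not a tort claim. Condition met.
  (b) Galloway Fabrication has its principal place of business in Varston. Satisfied.
  (c) The amount in controversy is 441,000 dollars, within the USD 500,000 ceiling — that alternative is enough. Satisfied.
  (d) Galloway Fabrication resides in Varston — that alternative is enough. Condition met.
  → Every requirement is satisfied — jurisdiction.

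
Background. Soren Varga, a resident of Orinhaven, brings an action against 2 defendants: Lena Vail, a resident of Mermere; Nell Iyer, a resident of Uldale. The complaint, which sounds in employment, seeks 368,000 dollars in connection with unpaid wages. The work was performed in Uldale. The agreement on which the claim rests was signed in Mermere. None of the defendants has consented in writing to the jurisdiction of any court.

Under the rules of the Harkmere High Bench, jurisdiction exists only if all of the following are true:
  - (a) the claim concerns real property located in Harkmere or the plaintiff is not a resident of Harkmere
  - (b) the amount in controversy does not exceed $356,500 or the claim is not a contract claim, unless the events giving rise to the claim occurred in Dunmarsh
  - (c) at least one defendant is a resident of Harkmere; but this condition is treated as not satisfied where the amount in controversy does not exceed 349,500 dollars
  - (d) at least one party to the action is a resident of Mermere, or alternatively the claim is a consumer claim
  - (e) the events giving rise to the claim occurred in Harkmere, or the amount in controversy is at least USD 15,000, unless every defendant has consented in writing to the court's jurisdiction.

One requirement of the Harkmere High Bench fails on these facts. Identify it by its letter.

The Harkmere High Bench:
  (a) The plaintiff resides in Orinhaven, which is not Harkmere, so one alternative holds. Met.
  (b) The claim is an employment claim, not a contract claim — that alternative is enough. Met.
  (c) No defendant resides in Harkmere (they reside in Mermere, Uldale). Not met.
  (d) Lena Vail resides in Mermere, which satisfies one of the alternatives. Met.
  (e) The amount in controversy is $368,000, which meets the $15,000 floor — that alternative is enough. Satisfied.
Only condition (c) fails.

(c)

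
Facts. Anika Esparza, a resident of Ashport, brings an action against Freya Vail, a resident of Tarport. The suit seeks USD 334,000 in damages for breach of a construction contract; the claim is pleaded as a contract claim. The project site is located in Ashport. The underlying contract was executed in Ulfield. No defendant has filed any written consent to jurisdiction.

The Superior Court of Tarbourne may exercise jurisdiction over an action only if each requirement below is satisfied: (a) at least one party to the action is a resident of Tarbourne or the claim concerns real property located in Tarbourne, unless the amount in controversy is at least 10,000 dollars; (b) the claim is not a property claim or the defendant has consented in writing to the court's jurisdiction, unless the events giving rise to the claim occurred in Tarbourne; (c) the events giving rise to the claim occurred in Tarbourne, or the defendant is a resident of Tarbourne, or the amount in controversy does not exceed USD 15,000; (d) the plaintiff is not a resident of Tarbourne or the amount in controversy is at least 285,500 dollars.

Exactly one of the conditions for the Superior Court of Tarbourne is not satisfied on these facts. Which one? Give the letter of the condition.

The Superior Court of Tarbourne:
  (a) No party resides in Tarbourne; the claim does not concern real property — every alternative fails. But the amount in controversy is $334,000, which meets the $10,000 floor, and the 'unless' clause therefore excuses the requirement. Condition met.
  (b) The claim is a contract claim, not a property claim, which satisfies one of the alternatives. Satisfied.
  (c) The operative events occurred in Ashport, not Tarbourne; the defendant resides in Tarport, not Tarbourne; the amount in controversy is USD 334,000, above the $15,000 ceiling — none of the alternatives is met. Not met.
  (d) The plaintiff resides in Ashport, which is not Tarbourne, so this disjunct is met. Met.
Only condition (c) fails.

(c)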